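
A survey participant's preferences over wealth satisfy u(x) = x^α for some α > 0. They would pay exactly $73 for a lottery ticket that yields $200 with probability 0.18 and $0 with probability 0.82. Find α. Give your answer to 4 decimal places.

Since u(0) = 0, the lottery's EU is 0.18·200^α.
Equating: 73^α = 0.18·200^α, i.e. 0.3650^α = 0.18.
Taking logs: α·ln(73/200) = ln(0.18), so α = -1.7147984 / -1.0078579 ≈ 1.7014.

α ≈ 1.7014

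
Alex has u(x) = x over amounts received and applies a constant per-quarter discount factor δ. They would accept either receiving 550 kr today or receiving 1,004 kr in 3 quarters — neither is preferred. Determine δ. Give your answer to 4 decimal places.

δ ≈ 0.8182

Indifference means u(550) = δ^3 · u(1004), so δ^3 = u(550)/u(1004).
With u(x) = x: δ^3 = 550/1004 = 0.54781.
Taking the cube root: δ = 0.54781^(1/3) ≈ 0.8182.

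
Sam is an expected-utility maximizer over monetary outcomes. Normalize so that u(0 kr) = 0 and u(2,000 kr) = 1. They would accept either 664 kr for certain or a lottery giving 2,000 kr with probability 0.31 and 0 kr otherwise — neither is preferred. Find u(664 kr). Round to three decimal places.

0.310

u(664 kr) equals the lottery's expected utility: 0.31·1 + 0.69·0 = 0.31.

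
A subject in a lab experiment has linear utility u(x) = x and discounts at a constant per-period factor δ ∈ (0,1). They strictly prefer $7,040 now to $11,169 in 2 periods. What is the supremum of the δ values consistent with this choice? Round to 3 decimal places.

The preference means 7040 > δ^2·11169.
Dividing by 11169: δ^2 < 0.63032. Both sides are positive, so the square root keeps the direction.
δ < (7040/11169)^(1/2) ≈ 0.794.

δ < 0.794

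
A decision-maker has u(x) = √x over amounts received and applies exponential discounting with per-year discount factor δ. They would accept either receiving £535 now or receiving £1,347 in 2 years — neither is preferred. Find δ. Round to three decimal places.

δ ≈ 0.794

The payoff in 2 years is discounted by δ^2, so u(535) = δ^2·u(1347) and δ^2 = u(535)/u(1347).
Since u(x) = √x, δ^2 = √(535/1347) = 0.63022.
So δ = 0.63022^(1/2) ≈ 0.794.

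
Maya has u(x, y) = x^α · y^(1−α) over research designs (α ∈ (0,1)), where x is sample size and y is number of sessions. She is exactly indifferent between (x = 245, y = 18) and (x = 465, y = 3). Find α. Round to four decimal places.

The Cobb–Douglas utilities coincide, so 245^α·18^(1−α) = 465^α·3^(1−α).
(245/465)^α = (3/18)^(1−α); take logs: α·ln(245/465) = (1−α)·ln(3/18), i.e. α·-0.6407792 = (1−α)·-1.7917595.
Thus α·(-2.4325387) = -1.7917595, so α = -1.7917595/-2.4325387 ≈ 0.7366.

α ≈ 0.7366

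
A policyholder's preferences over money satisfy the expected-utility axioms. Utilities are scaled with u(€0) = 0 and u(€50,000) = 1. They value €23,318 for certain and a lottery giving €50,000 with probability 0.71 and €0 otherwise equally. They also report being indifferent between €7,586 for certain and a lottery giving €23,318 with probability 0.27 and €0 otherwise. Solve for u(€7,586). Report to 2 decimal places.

0.19

From the first indifference, u(€23,318) = 0.71·u(€50,000) + 0.29·u(€0) = 0.71·1 + 0.29·0 = 0.71.
Then u(€7,586) = 0.27·u(€23,318) + 0.73·u(€0) = 0.27·0.71 + 0.73·0.00 = 0.1917.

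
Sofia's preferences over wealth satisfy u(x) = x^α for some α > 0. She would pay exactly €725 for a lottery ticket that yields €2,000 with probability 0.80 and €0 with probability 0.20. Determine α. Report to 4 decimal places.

The lottery's expected utility is 0.80·u(2000) + 0.20·u(0) = 0.80·2000^α (since u(0) = 0 for α > 0).
Equating: 725^α = 0.80·2000^α, i.e. 0.3625^α = 0.80.
Take logs: α = ln 0.80 / ln(725/2000) ≈ 0.219904.

α ≈ 0.2199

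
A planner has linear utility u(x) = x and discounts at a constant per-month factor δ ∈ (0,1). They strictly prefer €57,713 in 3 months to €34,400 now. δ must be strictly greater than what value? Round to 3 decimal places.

δ > 0.842

The preference means 34400 < δ^3·57713.
Dividing by 57713: δ^3 > 0.59605. Both sides are positive, so the cube root keeps the direction.
δ > 0.59605^(1/3) = 0.842.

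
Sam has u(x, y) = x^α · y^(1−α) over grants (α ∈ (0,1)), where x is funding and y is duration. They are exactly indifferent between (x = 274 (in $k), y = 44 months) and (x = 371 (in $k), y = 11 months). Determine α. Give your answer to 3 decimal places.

α ≈ 0.821

The Cobb–Douglas utilities coincide, so 274^α·44^(1−α) = 371^α·11^(1−α).
(274/371)^α = (11/44)^(1−α); take logs: α·ln(274/371) = (1−α)·ln(11/44), i.e. α·-0.303074 = (1−α)·-1.386294.
So α/(1−α) = (-1.386294)/(-0.303074) = 4.574111, and α = 4.574111/5.574111 ≈ 0.821.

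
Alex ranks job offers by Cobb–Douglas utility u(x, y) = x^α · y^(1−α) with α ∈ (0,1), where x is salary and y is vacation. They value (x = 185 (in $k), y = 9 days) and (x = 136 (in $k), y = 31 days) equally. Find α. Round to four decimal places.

Set the two utilities equal: 185^α·9^(1−α) = 136^α·31^(1−α).
(185/136)^α = (31/9)^(1−α); take logs: α·ln(185/136) = (1−α)·ln(31/9), i.e. α·0.3077009 = (1−α)·1.2367626.
So α/(1−α) = (1.2367626)/(0.3077009) = 4.0193662, and α = 4.0193662/5.0193662 ≈ 0.8008.

α ≈ 0.8008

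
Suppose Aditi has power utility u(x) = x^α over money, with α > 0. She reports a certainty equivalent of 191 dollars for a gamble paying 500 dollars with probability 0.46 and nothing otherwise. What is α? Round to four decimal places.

EU(lottery) = 0.46·500^α + 0.54·0 = 0.46·500^α.
Indifference: 191^α = 0.46·500^α, so (191/500)^α = 0.46.
α = ln(0.46) / ln(191/500) = -0.7765288/-0.9623347 ≈ 0.8069.

α ≈ 0.8069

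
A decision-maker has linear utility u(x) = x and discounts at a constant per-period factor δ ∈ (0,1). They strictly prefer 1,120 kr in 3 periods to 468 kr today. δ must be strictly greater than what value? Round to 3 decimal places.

δ > 0.748

Under u(x) = x this choice says 468 < δ^3·1120.
Hence δ^3 > 468/1120 = 0.41786, and x ↦ x^(1/3) is increasing on (0,∞).
δ > (468/1120)^(1/3) ≈ 0.748.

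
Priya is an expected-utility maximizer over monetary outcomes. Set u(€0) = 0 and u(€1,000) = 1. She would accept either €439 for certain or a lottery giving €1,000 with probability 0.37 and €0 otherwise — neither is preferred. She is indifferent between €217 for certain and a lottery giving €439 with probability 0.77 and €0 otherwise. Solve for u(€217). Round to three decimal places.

The first gamble pins u(€439): it must equal 0.37·1 + 0.63·0 = 0.37.
Chaining: u(€217) = 0.77·0.37 + 0.23·0.00 = 0.2849.

0.285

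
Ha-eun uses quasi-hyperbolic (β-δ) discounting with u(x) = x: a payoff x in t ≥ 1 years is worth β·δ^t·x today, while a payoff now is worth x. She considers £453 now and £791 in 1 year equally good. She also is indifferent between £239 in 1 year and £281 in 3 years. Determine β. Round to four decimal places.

β ≈ 0.6210

Both payoffs in the second observation are in the future, so β drops out: δ^1·239 = δ^3·281 ⇒ δ^2 = 239/281 = 0.85053, so δ = 0.92224.
Now use the now-vs-future pair: 453 = β·δ·791 gives β = 453/(0.92224·791) ≈ 0.6210.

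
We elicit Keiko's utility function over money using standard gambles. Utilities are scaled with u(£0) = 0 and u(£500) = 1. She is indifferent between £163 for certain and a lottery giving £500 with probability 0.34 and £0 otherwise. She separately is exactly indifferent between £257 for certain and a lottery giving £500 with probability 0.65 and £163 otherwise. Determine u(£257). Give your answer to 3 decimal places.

0.769

From the first indifference, u(£163) = 0.34·u(£500) + 0.66·u(£0) = 0.34·1 + 0.66·0 = 0.34.
Then u(£257) = 0.65·u(£500) + 0.35·u(£163) = 0.65·1.00 + 0.35·0.34 = 0.7690.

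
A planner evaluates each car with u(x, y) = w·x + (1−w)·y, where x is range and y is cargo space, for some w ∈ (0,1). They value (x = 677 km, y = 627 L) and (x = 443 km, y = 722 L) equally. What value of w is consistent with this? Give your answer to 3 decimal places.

w = 0.289

u(677,627) = u(443,722) means w·677 + (1−w)·627 = w·443 + (1−w)·722.
w·(677−443) = (1−w)·(722−627), i.e. w·234 = (1−w)·95.
Hence w = 95/(234+95) = 95/329 = 0.289.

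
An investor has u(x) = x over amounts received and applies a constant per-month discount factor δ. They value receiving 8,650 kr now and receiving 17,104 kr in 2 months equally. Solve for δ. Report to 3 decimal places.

δ ≈ 0.711

Indifference means u(8650) = δ^2 · u(17104), so δ^2 = u(8650)/u(17104).
With u(x) = x: δ^2 = 8650/17104 = 0.50573.
So δ = 0.50573^(1/2) ≈ 0.711.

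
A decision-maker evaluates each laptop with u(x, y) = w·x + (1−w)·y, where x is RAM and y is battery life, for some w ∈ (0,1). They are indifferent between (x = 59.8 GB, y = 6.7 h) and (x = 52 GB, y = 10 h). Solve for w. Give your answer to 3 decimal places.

w = 0.297

Equating utilities: w·59.8 + (1−w)·6.7 = w·52 + (1−w)·10.
w·(59.8−52) = (1−w)·(10−6.7), i.e. w·7.8 = (1−w)·3.3.
The marginal rate of substitution is 3.3/7.8, so w = 3.3/(7.8+3.3) = 0.297.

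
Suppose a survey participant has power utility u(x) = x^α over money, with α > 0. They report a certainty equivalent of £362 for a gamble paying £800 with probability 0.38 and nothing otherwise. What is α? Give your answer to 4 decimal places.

Since u(0) = 0, the lottery's EU is 0.38·800^α.
Equating: 362^α = 0.38·800^α, i.e. 0.4525^α = 0.38.
Taking logs: α·ln(362/800) = ln(0.38), so α = -0.9675840 / -0.7929675 ≈ 1.2202.

α ≈ 1.2202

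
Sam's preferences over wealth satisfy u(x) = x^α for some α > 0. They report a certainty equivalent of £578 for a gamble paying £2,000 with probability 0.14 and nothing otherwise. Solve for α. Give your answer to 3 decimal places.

α ≈ 1.584

EU(lottery) = 0.14·2000^α + 0.86·0 = 0.14·2000^α.
Equating: 578^α = 0.14·2000^α, i.e. 0.2890^α = 0.14.
α = ln(0.14) / ln(578/2000) = -1.966113/-1.241329 ≈ 1.584.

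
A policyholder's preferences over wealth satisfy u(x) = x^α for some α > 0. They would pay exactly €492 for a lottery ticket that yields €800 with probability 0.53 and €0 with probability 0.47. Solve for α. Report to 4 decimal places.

Since u(0) = 0, the lottery's EU is 0.53·800^α.
Indifference: 492^α = 0.53·800^α, so (492/800)^α = 0.53.
Taking logs: α·ln(492/800) = ln(0.53), so α = -0.6348783 / -0.4861330 ≈ 1.3060.

α ≈ 1.3060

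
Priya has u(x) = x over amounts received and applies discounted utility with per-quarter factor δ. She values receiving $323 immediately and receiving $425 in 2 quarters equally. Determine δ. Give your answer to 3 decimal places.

The payoff in 2 quarters is discounted by δ^2, so u(323) = δ^2·u(425) and δ^2 = u(323)/u(425).
With u(x) = x: δ^2 = 323/425 = 0.76000.
Hence δ = (0.76000)^(1/2) = 0.87178.

δ ≈ 0.872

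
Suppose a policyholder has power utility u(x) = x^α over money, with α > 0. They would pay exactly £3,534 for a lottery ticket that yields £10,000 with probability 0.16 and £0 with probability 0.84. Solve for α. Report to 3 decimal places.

EU(lottery) = 0.16·10000^α + 0.84·0 = 0.16·10000^α.
Equating: 3534^α = 0.16·10000^α, i.e. 0.3534^α = 0.16.
Taking logs: α·ln(3534/10000) = ln(0.16), so α = -1.832581 / -1.040155 ≈ 1.762.

α ≈ 1.762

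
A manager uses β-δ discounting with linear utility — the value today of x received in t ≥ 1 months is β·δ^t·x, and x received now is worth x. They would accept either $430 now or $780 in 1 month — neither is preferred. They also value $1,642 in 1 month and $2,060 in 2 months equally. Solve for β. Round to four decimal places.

From the later pair, β·δ^1·1642 = β·δ^2·2060; dividing through, δ = 1642/2060 = 0.79709.
The first indifference: 430 = β·δ·780, so β = 430/(δ·780) = 430/(0.79709·780) ≈ 0.6916.

β ≈ 0.6916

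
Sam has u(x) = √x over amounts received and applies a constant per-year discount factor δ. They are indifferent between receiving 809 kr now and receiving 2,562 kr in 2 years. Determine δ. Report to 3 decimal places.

Equating discounted utilities: u(809) = δ^2·u(2562) ⇒ δ^2 = u(809)/u(2562).
With u(x) = √x: δ^2 = √809/√2562 = √(809/2562) = 0.56193.
Hence δ = (0.56193)^(1/2) = 0.74962.

δ ≈ 0.750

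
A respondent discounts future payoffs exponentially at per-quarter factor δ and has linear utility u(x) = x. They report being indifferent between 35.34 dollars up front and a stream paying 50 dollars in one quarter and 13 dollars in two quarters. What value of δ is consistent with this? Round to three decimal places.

δ ≈ 0.610

Equating present values: 35.34 = 50δ + 13δ².
So 13δ² + 50δ − 35.34 = 0.
δ = (−50 + √(50² + 4·13·35.34)) / (2·13) = (−50 + √4337.68) / 26 ≈ 0.610.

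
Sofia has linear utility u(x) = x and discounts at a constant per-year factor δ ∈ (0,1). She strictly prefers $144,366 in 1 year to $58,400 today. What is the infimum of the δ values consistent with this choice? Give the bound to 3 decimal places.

δ > 0.405

Comparing present values: 58400 < δ·144366.
So δ > 58400/144366 = 0.40453.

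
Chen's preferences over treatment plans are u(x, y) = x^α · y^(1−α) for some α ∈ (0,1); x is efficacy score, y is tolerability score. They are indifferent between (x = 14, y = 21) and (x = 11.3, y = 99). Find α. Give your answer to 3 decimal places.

Indifference: 14^α · 21^(1−α) = 11.3^α · 99^(1−α).
(14/11.3)^α = (99/21)^(1−α); take logs: α·ln(14/11.3) = (1−α)·ln(99/21), i.e. α·0.214255 = (1−α)·1.550597.
With A = 0.214255 and B = 1.550597: α·A = (1−α)·B, so α = B/(A+B) = 1.550597/1.764852 ≈ 0.879.

α ≈ 0.879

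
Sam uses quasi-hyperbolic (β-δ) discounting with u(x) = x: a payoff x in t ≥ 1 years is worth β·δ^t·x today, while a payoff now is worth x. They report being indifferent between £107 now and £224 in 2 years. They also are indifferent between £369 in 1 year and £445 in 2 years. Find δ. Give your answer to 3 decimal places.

The second indifference involves only future payoffs, so β cancels: β·δ^1·369 = β·δ^2·445, giving δ = 369/445 = 0.82921.

δ ≈ 0.829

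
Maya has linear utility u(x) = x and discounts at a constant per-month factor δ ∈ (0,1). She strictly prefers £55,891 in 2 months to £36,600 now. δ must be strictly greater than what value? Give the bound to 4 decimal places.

Under u(x) = x this choice says 36600 < δ^2·55891.
Hence δ^2 > 36600/55891 = 0.65485, and x ↦ x^(1/2) is increasing on (0,∞).
δ > 0.65485^(1/2) = 0.8092.

δ > 0.8092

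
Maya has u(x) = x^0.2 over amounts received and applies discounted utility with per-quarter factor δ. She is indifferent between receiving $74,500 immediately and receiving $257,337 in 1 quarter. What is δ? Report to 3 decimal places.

Equating discounted utilities: u(74500) = δ·u(257337) ⇒ δ = u(74500)/u(257337).
With u(x) = x^0.2: δ = 74500^0.2/257337^0.2 = (74500/257337)^0.2 = 0.78042.

δ ≈ 0.780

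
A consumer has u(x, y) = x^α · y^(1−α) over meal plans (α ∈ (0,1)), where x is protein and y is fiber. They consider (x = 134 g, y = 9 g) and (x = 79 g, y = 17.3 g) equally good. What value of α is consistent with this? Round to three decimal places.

The Cobb–Douglas utilities coincide, so 134^α·9^(1−α) = 79^α·17.3^(1−α).
Taking logs: α·ln 134 + (1−α)·ln 9 = α·ln 79 + (1−α)·ln 17.3, i.e. α·0.528392 = (1−α)·0.653482.
So α/(1−α) = (0.653482)/(0.528392) = 1.236737, and α = 1.236737/2.236737 ≈ 0.553.

α ≈ 0.553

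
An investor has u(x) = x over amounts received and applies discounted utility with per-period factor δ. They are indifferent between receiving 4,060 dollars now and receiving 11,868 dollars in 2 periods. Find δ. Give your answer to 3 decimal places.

The payoff in 2 periods is discounted by δ^2, so u(4060) = δ^2·u(11868) and δ^2 = u(4060)/u(11868).
With u(x) = x: δ^2 = 4060/11868 = 0.34210.
Hence δ = (0.34210)^(1/2) = 0.58489.

δ ≈ 0.585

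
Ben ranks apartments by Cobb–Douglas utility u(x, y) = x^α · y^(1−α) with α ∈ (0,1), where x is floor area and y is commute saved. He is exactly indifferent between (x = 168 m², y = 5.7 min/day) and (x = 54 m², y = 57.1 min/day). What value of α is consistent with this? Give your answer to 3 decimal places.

Set the two utilities equal: 168^α·5.7^(1−α) = 54^α·57.1^(1−α).
Rearrange to (168/54)^α = (57.1/5.7)^(1−α) and take logs: α·1.134980 = (1−α)·2.304338.
Thus α·(3.439318) = 2.304338, so α = 2.304338/3.439318 ≈ 0.670.

α ≈ 0.670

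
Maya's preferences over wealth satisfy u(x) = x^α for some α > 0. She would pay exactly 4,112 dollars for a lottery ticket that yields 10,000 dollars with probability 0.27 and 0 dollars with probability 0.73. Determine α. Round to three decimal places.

α ≈ 1.473

EU(lottery) = 0.27·10000^α + 0.73·0 = 0.27·10000^α.
Indifference: 4112^α = 0.27·10000^α, so (4112/10000)^α = 0.27.
Taking logs: α·ln(4112/10000) = ln(0.27), so α = -1.309333 / -0.888676 ≈ 1.473.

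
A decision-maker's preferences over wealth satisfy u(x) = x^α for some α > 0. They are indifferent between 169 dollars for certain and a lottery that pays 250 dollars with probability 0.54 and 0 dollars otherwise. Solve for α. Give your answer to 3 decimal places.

Since u(0) = 0, the lottery's EU is 0.54·250^α.
Indifference: 169^α = 0.54·250^α, so (169/250)^α = 0.54.
Take logs: α = ln 0.54 / ln(169/250) ≈ 1.57366.

α ≈ 1.574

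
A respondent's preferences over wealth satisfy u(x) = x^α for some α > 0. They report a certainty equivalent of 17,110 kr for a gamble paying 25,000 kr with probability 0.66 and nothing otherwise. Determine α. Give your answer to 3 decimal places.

α ≈ 1.096

The lottery's expected utility is 0.66·u(25000) + 0.34·u(0) = 0.66·25000^α (since u(0) = 0 for α > 0).
Equating: 17110^α = 0.66·25000^α, i.e. 0.6844^α = 0.66.
α = ln(0.66) / ln(17110/25000) = -0.415515/-0.379213 ≈ 1.096.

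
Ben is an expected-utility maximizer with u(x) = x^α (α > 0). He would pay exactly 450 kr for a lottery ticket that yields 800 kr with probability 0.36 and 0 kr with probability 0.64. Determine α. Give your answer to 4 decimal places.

Since u(0) = 0, the lottery's EU is 0.36·800^α.
Setting u(450) equal to that: 450^α = 0.36·800^α ⇒ (450/800)^α = 0.36.
α = ln(0.36) / ln(450/800) = -1.0216512/-0.5753641 ≈ 1.7757.

α ≈ 1.7757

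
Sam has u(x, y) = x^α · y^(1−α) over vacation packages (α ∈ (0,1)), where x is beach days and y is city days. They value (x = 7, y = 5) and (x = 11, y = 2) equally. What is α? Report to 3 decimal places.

α ≈ 0.670

The Cobb–Douglas utilities coincide, so 7^α·5^(1−α) = 11^α·2^(1−α).
(7/11)^α = (2/5)^(1−α); take logs: α·ln(7/11) = (1−α)·ln(2/5), i.e. α·-0.451985 = (1−α)·-0.916291.
With A = -0.451985 and B = -0.916291: α·A = (1−α)·B, so α = B/(A+B) = -0.916291/-1.368276 ≈ 0.670.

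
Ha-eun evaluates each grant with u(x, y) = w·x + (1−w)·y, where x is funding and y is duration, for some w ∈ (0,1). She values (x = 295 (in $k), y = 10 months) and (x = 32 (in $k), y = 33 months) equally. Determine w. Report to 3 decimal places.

u(295,10) = u(32,33) means w·295 + (1−w)·10 = w·32 + (1−w)·33.
w·(295−32) = (1−w)·(33−10), i.e. w·263 = (1−w)·23.
Hence w = 23/(263+23) = 23/286 = 0.080.

w = 0.080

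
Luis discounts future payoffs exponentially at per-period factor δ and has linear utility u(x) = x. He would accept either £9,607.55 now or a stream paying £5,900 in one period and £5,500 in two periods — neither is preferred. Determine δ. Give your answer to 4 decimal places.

The stream is worth 5900δ + 5500δ² today, so 5900δ + 5500δ² = 9607.55.
So 5500δ² + 5900δ − 9607.55 = 0.
The positive root is δ = [−5900 + √(5900² + 4·5500·9607.55)] / (2·5500) = (−5900 + 15690.000)/11000 ≈ 0.8900.

δ ≈ 0.8900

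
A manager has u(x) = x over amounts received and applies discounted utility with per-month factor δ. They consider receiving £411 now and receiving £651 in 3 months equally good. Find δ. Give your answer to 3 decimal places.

Equating discounted utilities: u(411) = δ^3·u(651) ⇒ δ^3 = u(411)/u(651).
With u(x) = x: δ^3 = 411/651 = 0.63134.
Hence δ = (0.63134)^(1/3) = 0.85787.

δ ≈ 0.858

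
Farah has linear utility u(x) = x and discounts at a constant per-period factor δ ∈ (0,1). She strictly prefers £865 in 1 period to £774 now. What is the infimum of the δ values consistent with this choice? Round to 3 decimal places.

δ > 0.895

The preference means 774 < δ·865.
Dividing through by 865 gives δ > 0.89480.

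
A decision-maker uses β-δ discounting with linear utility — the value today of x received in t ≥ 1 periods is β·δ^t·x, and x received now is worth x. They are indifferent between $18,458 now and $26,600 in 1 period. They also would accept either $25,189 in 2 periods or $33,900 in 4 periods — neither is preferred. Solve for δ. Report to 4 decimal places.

From the later pair, β·δ^2·25189 = β·δ^4·33900; dividing through, δ^2 = 25189/33900 = 0.74304, so δ = 0.86200.

δ ≈ 0.8620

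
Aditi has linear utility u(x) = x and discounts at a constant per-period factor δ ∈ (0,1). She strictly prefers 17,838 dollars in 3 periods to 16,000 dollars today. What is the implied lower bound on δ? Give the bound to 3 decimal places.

The preference means 16000 < δ^3·17838.
So δ^3 > 16000/17838 = 0.89696; taking the cube root of both positive sides preserves the inequality.
δ > 0.89696^(1/3) = 0.964.

δ > 0.964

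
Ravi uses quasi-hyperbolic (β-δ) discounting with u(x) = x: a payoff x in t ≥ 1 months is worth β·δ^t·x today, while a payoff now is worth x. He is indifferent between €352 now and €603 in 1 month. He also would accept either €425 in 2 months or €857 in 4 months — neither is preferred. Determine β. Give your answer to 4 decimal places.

The second indifference involves only future payoffs, so β cancels: β·δ^2·425 = β·δ^4·857, giving δ^2 = 425/857 = 0.49592, so δ = 0.70421.
Now use the now-vs-future pair: 352 = β·δ·603 gives β = 352/(0.70421·603) ≈ 0.8289.

β ≈ 0.8289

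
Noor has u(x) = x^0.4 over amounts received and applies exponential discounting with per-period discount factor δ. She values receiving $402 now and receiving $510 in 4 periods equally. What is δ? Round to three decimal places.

Indifference means u(402) = δ^4 · u(510), so δ^4 = u(402)/u(510).
Since u(x) = x^0.4, δ^4 = (402/510)^0.4 = 0.78824^0.4 = 0.90921.
So δ = 0.90921^(1/4) ≈ 0.976.

δ ≈ 0.976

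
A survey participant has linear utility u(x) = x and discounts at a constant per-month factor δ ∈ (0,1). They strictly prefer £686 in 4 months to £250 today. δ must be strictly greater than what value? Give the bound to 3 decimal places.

δ > 0.777

The preference means 250 < δ^4·686.
Hence δ^4 > 250/686 = 0.36443, and x ↦ x^(1/4) is increasing on (0,∞).
δ > (250/686)^(1/4) ≈ 0.777.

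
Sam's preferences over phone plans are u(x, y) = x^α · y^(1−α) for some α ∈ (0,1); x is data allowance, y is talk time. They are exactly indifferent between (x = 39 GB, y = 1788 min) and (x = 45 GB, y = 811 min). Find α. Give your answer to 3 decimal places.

Set the two utilities equal: 39^α·1788^(1−α) = 45^α·811^(1−α).
Taking logs: α·ln 39 + (1−α)·ln 1788 = α·ln 45 + (1−α)·ln 811, i.e. α·-0.143101 = (1−α)·-0.790585.
Thus α·(-0.933686) = -0.790585, so α = -0.790585/-0.933686 ≈ 0.847.

α ≈ 0.847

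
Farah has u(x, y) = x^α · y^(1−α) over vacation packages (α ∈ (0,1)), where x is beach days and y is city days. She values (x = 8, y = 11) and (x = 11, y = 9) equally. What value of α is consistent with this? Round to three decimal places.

α ≈ 0.387

Indifference: 8^α · 11^(1−α) = 11^α · 9^(1−α).
(8/11)^α = (9/11)^(1−α); take logs: α·ln(8/11) = (1−α)·ln(9/11), i.e. α·-0.318454 = (1−α)·-0.200671.
So α/(1−α) = (-0.200671)/(-0.318454) = 0.630141, and α = 0.630141/1.630141 ≈ 0.387.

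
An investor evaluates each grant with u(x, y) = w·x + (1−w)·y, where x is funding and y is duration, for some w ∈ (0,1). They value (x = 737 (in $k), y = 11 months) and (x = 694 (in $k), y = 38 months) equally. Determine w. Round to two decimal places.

Indifference: w·737 + (1−w)·11 = w·694 + (1−w)·38.
Collecting terms: w·43 = (1−w)·27.
So w/(1−w) = 27/43 = 0.6279, giving w = 27/(43+27) = 0.39.

w = 0.39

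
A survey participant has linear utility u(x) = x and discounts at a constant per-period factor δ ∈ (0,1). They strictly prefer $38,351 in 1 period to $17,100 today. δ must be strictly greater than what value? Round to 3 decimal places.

Under u(x) = x this choice says 17100 < δ·38351.
So δ > 17100/38351 = 0.44588.

δ > 0.446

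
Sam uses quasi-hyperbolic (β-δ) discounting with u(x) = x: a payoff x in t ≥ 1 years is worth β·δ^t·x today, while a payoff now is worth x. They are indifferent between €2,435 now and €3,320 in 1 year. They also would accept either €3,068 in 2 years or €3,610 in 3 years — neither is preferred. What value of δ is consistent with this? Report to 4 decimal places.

δ ≈ 0.8499

From the later pair, β·δ^2·3068 = β·δ^3·3610; dividing through, δ = 3068/3610 = 0.84986.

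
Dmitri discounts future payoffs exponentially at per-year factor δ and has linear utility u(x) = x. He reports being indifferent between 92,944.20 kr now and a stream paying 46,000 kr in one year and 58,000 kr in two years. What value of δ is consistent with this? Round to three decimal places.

The stream is worth 46000δ + 58000δ² today, so 46000δ + 58000δ² = 92944.20.
So 58000δ² + 46000δ − 92944.20 = 0.
By the quadratic formula (taking the positive root), δ = (−46000 + √23679054400.00) / 116000 ≈ 0.930.

δ ≈ 0.930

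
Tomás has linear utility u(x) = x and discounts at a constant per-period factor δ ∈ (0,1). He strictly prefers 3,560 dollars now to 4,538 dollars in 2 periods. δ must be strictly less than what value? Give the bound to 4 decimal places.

δ < 0.8857

Comparing present values: 3560 > δ^2·4538.
So δ^2 < 3560/4538 = 0.78449; taking the square root of both positive sides preserves the inequality.
δ < (3560/4538)^(1/2) ≈ 0.8857.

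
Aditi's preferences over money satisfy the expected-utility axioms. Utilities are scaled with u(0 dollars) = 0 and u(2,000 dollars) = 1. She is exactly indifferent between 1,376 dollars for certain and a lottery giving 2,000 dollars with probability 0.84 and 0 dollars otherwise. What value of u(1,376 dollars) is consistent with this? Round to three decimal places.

By the standard-gamble method, u(1,376 dollars) is just the indifference probability on the best outcome: 0.84.

0.840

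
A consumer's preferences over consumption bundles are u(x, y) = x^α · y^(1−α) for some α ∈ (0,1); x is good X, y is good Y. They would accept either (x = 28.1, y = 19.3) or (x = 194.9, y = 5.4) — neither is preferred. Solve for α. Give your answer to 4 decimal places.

Indifference: 28.1^α · 19.3^(1−α) = 194.9^α · 5.4^(1−α).
(28.1/194.9)^α = (5.4/19.3)^(1−α); take logs: α·ln(28.1/194.9) = (1−α)·ln(5.4/19.3), i.e. α·-1.9367170 = (1−α)·-1.2737061.
With A = -1.9367170 and B = -1.2737061: α·A = (1−α)·B, so α = B/(A+B) = -1.2737061/-3.2104231 ≈ 0.3967.

α ≈ 0.3967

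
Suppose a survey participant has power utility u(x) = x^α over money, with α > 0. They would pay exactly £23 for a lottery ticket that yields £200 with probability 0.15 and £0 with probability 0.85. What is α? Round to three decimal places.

The lottery's expected utility is 0.15·u(200) + 0.85·u(0) = 0.15·200^α (since u(0) = 0 for α > 0).
Setting u(23) equal to that: 23^α = 0.15·200^α ⇒ (23/200)^α = 0.15.
α = ln(0.15) / ln(23/200) = -1.897120/-2.162823 ≈ 0.877.

α ≈ 0.877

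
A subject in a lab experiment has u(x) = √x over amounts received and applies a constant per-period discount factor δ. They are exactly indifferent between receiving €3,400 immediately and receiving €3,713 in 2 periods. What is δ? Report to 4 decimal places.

Indifference means u(3400) = δ^2 · u(3713), so δ^2 = u(3400)/u(3713).
With u(x) = √x: δ^2 = √3400/√3713 = √(3400/3713) = 0.95692.
Hence δ = (0.95692)^(1/2) = 0.978224.

δ ≈ 0.9782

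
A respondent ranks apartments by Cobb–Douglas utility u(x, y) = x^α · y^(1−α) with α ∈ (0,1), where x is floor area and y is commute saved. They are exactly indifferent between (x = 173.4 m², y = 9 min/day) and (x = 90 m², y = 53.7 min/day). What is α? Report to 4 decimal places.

α ≈ 0.7315

The Cobb–Douglas utilities coincide, so 173.4^α·9^(1−α) = 90^α·53.7^(1−α).
Taking logs: α·ln 173.4 + (1−α)·ln 9 = α·ln 90 + (1−α)·ln 53.7, i.e. α·0.6557914 = (1−α)·1.7861884.
With A = 0.6557914 and B = 1.7861884: α·A = (1−α)·B, so α = B/(A+B) = 1.7861884/2.4419798 ≈ 0.7315.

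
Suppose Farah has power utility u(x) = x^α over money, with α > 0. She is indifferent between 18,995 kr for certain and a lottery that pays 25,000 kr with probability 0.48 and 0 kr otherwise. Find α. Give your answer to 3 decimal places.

EU(lottery) = 0.48·25000^α + 0.52·0 = 0.48·25000^α.
Indifference: 18995^α = 0.48·25000^α, so (18995/25000)^α = 0.48.
Taking logs: α·ln(18995/25000) = ln(0.48), so α = -0.733969 / -0.274700 ≈ 2.672.

α ≈ 2.672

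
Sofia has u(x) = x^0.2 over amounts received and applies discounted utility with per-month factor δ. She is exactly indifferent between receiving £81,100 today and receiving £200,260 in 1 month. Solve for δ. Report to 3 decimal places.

The payoff in 1 month is discounted by δ, so u(81100) = δ·u(200260) and δ = u(81100)/u(200260).
With u(x) = x^0.2: δ = 81100^0.2/200260^0.2 = (81100/200260)^0.2 = 0.83461.

δ ≈ 0.835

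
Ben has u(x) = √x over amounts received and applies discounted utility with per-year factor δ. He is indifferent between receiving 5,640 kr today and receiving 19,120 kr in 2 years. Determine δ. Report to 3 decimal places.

Equating discounted utilities: u(5640) = δ^2·u(19120) ⇒ δ^2 = u(5640)/u(19120).
With u(x) = √x: δ^2 = √5640/√19120 = √(5640/19120) = 0.54312.
So δ = 0.54312^(1/2) ≈ 0.737.

δ ≈ 0.737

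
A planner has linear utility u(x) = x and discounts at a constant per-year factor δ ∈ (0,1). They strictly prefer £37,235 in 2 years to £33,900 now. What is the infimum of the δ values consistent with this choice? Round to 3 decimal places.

δ > 0.954

Comparing present values: 33900 < δ^2·37235.
So δ^2 > 33900/37235 = 0.91043; taking the square root of both positive sides preserves the inequality.
δ > 0.91043^(1/2) = 0.954.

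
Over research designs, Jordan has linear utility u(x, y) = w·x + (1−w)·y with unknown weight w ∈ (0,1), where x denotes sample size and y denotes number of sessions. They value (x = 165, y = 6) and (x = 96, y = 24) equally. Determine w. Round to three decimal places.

Indifference: w·165 + (1−w)·6 = w·96 + (1−w)·24.
Rearranging, 69·w − 18·(1−w) = 0.
The marginal rate of substitution is 18/69, so w = 18/(69+18) = 0.207.

w = 0.207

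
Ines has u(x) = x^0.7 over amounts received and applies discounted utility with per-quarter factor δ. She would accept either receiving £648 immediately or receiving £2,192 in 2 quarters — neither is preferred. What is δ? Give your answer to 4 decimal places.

The payoff in 2 quarters is discounted by δ^2, so u(648) = δ^2·u(2192) and δ^2 = u(648)/u(2192).
With u(x) = x^0.7: δ^2 = 648^0.7/2192^0.7 = (648/2192)^0.7 = 0.42610.
So δ = 0.42610^(1/2) ≈ 0.6528.

δ ≈ 0.6528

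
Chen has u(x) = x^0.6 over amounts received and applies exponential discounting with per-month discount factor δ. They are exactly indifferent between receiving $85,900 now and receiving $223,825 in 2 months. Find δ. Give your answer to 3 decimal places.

The payoff in 2 months is discounted by δ^2, so u(85900) = δ^2·u(223825) and δ^2 = u(85900)/u(223825).
With u(x) = x^0.6: δ^2 = 85900^0.6/223825^0.6 = (85900/223825)^0.6 = 0.56293.
Taking the square root: δ = 0.56293^(1/2) ≈ 0.750.

δ ≈ 0.750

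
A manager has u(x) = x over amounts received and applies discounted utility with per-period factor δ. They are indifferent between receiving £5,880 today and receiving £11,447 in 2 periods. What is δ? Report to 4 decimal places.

Indifference means u(5880) = δ^2 · u(11447), so δ^2 = u(5880)/u(11447).
With u(x) = x: δ^2 = 5880/11447 = 0.51367.
So δ = 0.51367^(1/2) ≈ 0.7167.

δ ≈ 0.7167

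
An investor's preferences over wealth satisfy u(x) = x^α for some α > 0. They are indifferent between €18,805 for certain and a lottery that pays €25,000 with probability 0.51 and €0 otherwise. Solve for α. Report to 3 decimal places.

α ≈ 2.365

Since u(0) = 0, the lottery's EU is 0.51·25000^α.
Equating: 18805^α = 0.51·25000^α, i.e. 0.7522^α = 0.51.
α = ln(0.51) / ln(18805/25000) = -0.673345/-0.284753 ≈ 2.365.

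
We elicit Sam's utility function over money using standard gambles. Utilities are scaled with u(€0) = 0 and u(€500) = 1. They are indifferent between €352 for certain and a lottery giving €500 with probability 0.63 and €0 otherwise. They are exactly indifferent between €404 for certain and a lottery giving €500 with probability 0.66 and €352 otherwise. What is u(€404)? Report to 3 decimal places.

The first gamble pins u(€352): it must equal 0.63·1 + 0.37·0 = 0.63.
Then u(€404) = 0.66·u(€500) + 0.34·u(€352) = 0.66·1.00 + 0.34·0.63 = 0.8742.

0.874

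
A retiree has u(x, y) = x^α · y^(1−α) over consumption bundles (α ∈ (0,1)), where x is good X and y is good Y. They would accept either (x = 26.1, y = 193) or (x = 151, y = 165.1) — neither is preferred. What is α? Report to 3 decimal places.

Set the two utilities equal: 26.1^α·193^(1−α) = 151^α·165.1^(1−α).
(26.1/151)^α = (165.1/193)^(1−α); take logs: α·ln(26.1/151) = (1−α)·ln(165.1/193), i.e. α·-1.755345 = (1−α)·-0.156139.
Thus α·(-1.911484) = -0.156139, so α = -0.156139/-1.911484 ≈ 0.082.

α ≈ 0.082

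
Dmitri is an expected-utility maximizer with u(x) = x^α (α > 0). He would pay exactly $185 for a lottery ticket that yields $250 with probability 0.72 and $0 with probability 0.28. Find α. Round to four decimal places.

Since u(0) = 0, the lottery's EU is 0.72·250^α.
Setting u(185) equal to that: 185^α = 0.72·250^α ⇒ (185/250)^α = 0.72.
α = ln(0.72) / ln(185/250) = -0.3285041/-0.3011051 ≈ 1.0910.

α ≈ 1.0910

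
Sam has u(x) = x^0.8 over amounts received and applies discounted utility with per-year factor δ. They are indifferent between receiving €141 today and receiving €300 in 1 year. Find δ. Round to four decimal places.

δ ≈ 0.5466

Equating discounted utilities: u(141) = δ·u(300) ⇒ δ = u(141)/u(300).
With u(x) = x^0.8: δ = 141^0.8/300^0.8 = (141/300)^0.8 = 0.54661.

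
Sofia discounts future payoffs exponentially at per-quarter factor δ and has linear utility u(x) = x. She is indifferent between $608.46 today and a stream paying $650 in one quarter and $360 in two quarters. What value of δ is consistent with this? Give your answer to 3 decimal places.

Present value of the stream is 650·δ + 360·δ². Indifference gives 650δ + 360δ² = 608.46.
So 360δ² + 650δ − 608.46 = 0.
By the quadratic formula (taking the positive root), δ = (−650 + √1298682.40) / 720 ≈ 0.680.

δ ≈ 0.680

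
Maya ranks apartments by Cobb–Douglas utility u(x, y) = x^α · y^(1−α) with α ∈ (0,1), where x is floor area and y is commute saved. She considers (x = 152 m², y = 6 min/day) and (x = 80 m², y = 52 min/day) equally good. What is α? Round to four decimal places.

Set the two utilities equal: 152^α·6^(1−α) = 80^α·52^(1−α).
(152/80)^α = (52/6)^(1−α); take logs: α·ln(152/80) = (1−α)·ln(52/6), i.e. α·0.6418539 = (1−α)·2.1594842.
With A = 0.6418539 and B = 2.1594842: α·A = (1−α)·B, so α = B/(A+B) = 2.1594842/2.8013381 ≈ 0.7709.

α ≈ 0.7709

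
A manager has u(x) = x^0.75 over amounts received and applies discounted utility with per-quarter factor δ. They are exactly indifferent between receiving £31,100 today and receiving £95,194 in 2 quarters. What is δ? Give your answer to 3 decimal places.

δ ≈ 0.657

Indifference means u(31100) = δ^2 · u(95194), so δ^2 = u(31100)/u(95194).
Since u(x) = x^0.75, δ^2 = (31100/95194)^0.75 = 0.32670^0.75 = 0.43213.
So δ = 0.43213^(1/2) ≈ 0.657.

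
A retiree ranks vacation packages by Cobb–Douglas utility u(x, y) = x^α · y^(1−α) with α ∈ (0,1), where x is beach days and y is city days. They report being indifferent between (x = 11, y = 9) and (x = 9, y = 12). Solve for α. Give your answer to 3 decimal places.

α ≈ 0.589

The Cobb–Douglas utilities coincide, so 11^α·9^(1−α) = 9^α·12^(1−α).
Rearrange to (11/9)^α = (12/9)^(1−α) and take logs: α·0.200671 = (1−α)·0.287682.
With A = 0.200671 and B = 0.287682: α·A = (1−α)·B, so α = B/(A+B) = 0.287682/0.488353 ≈ 0.589.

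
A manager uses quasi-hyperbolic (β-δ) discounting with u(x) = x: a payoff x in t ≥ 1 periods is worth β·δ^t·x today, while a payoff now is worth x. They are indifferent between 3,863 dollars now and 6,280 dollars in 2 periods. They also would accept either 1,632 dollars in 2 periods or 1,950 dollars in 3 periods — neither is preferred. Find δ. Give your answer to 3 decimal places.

Both payoffs in the second observation are in the future, so β drops out: δ^2·1632 = δ^3·1950 ⇒ δ = 1632/1950 = 0.83692.

δ ≈ 0.837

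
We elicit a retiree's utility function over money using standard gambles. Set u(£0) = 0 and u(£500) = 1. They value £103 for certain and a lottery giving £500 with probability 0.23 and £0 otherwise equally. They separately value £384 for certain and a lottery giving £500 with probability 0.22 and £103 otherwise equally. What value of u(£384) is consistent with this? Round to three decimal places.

From the first indifference, u(£103) = 0.23·u(£500) + 0.77·u(£0) = 0.23·1 + 0.77·0 = 0.23.
Then u(£384) = 0.22·u(£500) + 0.78·u(£103) = 0.22·1.00 + 0.78·0.23 = 0.3994.

0.399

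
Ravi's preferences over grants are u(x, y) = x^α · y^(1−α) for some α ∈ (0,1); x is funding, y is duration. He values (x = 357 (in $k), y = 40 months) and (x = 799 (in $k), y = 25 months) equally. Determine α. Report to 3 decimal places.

Indifference: 357^α · 40^(1−α) = 799^α · 25^(1−α).
Taking logs: α·ln 357 + (1−α)·ln 40 = α·ln 799 + (1−α)·ln 25, i.e. α·-0.805625 = (1−α)·-0.470004.
With A = -0.805625 and B = -0.470004: α·A = (1−α)·B, so α = B/(A+B) = -0.470004/-1.275629 ≈ 0.368.

α ≈ 0.368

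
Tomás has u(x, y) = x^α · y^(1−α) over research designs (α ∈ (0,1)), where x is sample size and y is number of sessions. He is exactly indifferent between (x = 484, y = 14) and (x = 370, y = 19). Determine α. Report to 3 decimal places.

α ≈ 0.532

Indifference: 484^α · 14^(1−α) = 370^α · 19^(1−α).
Rearrange to (484/370)^α = (19/14)^(1−α) and take logs: α·0.268582 = (1−α)·0.305382.
Thus α·(0.573964) = 0.305382, so α = 0.305382/0.573964 ≈ 0.532.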